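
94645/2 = 94645/2 = 47322.50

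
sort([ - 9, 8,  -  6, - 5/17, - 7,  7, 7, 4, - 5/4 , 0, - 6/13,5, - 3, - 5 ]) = [ - 9,  -  7, - 6,-5 , - 3, - 5/4, - 6/13, - 5/17,  0, 4 , 5,7,7,8]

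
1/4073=1/4073 = 0.00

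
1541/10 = 154  +  1/10  =  154.10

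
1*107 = 107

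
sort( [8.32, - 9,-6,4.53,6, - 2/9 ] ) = [  -  9, - 6, - 2/9, 4.53, 6, 8.32 ]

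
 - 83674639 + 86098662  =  2424023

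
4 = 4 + 0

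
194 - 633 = -439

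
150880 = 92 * 1640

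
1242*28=34776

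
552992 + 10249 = 563241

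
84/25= 84/25 = 3.36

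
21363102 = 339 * 63018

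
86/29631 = 86/29631 = 0.00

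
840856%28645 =10151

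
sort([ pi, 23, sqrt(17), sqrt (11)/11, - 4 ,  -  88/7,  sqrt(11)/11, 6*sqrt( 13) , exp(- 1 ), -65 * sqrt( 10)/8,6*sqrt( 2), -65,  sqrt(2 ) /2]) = [ - 65,-65*sqrt(10) /8, - 88/7,-4, sqrt( 11)/11 , sqrt(11 ) /11, exp( -1 ), sqrt(2) /2, pi, sqrt(17 ), 6 * sqrt(2), 6 * sqrt(13 ) , 23 ]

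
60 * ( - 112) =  - 6720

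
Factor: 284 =2^2  *71^1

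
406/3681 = 406/3681 = 0.11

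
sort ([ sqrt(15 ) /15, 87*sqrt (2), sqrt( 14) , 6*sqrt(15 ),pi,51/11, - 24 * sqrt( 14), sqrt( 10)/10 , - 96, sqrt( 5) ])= [ - 96,-24*sqrt( 14),sqrt( 15) /15, sqrt( 10)/10,sqrt( 5 ),pi,sqrt( 14), 51/11, 6*sqrt(15), 87*sqrt ( 2) ]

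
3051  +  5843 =8894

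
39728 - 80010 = -40282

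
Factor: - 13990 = -2^1 * 5^1*1399^1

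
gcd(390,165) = 15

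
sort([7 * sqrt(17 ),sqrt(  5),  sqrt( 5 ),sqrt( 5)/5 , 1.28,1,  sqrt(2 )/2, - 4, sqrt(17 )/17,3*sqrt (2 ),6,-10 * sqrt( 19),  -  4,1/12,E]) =[ - 10*sqrt( 19) , - 4, - 4, 1/12, sqrt( 17) /17, sqrt( 5 )/5,  sqrt( 2 )/2,  1,  1.28, sqrt ( 5), sqrt(5),E,3 *sqrt(2), 6,  7* sqrt( 17 )]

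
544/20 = 136/5 = 27.20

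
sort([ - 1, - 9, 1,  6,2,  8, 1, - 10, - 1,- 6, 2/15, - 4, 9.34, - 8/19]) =[- 10, - 9,-6, - 4, - 1 , - 1, - 8/19,  2/15 , 1,  1,  2,6,8, 9.34] 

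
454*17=7718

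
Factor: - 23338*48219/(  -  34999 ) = 1125335022/34999 = 2^1*3^1*7^1*31^(-1)*1129^( - 1 )*1667^1*16073^1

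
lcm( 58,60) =1740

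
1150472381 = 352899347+797573034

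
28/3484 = 7/871 = 0.01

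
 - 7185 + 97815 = 90630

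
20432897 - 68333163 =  -47900266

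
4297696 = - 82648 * ( - 52)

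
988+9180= 10168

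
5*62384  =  311920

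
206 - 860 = -654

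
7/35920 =7/35920 =0.00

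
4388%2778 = 1610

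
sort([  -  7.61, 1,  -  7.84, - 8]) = [ - 8,- 7.84, -7.61, 1]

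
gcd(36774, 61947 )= 9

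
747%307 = 133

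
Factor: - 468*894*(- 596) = 2^5*3^3*13^1*149^2 = 249361632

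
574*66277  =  38042998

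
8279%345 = 344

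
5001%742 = 549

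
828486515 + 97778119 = 926264634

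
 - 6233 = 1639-7872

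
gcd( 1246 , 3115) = 623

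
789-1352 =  - 563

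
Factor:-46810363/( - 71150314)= 2^( - 1) * 61^1*113^1*6791^1*35575157^ ( - 1 ) 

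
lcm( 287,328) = 2296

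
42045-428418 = - 386373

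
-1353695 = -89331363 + 87977668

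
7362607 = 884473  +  6478134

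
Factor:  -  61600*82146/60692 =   -  2^4*3^1*5^2* 7^1*11^1*13691^1*15173^( - 1) =- 1265048400/15173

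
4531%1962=607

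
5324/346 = 15 + 67/173 = 15.39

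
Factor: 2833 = 2833^1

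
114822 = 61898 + 52924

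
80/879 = 80/879 = 0.09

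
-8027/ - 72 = 111 + 35/72 = 111.49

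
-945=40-985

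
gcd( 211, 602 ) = 1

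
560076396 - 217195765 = 342880631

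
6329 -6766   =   - 437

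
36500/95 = 384 + 4/19 = 384.21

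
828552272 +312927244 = 1141479516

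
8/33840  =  1/4230= 0.00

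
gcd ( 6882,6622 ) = 2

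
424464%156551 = 111362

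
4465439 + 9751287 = 14216726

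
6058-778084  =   - 772026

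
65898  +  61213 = 127111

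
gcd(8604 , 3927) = 3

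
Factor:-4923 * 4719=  - 3^3 * 11^2*13^1 * 547^1=- 23231637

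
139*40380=5612820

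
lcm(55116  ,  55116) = 55116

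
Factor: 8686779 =3^1*17^1 * 71^1*2399^1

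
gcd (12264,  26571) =3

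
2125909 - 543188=1582721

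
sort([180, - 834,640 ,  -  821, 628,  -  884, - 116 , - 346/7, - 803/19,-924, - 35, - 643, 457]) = [-924,-884, - 834, - 821, - 643, - 116,  -  346/7, - 803/19,-35,180,457,628,640]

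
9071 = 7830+1241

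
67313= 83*811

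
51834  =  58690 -6856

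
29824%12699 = 4426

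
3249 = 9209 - 5960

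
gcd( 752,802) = 2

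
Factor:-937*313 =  - 313^1*937^1 = - 293281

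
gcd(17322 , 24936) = 6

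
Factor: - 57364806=  -  2^1*3^1*23^1*415687^1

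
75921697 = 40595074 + 35326623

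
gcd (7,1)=1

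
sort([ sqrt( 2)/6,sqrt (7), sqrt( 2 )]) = [ sqrt( 2 ) /6,sqrt ( 2 ), sqrt (7 )] 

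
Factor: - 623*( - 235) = 5^1*7^1*47^1*89^1 = 146405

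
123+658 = 781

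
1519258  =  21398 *71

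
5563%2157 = 1249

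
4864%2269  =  326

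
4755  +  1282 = 6037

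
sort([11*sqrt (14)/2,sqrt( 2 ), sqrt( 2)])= [sqrt(2 ),  sqrt( 2 ) , 11*sqrt( 14)/2]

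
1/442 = 1/442 = 0.00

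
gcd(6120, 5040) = 360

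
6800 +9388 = 16188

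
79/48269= 1/611  =  0.00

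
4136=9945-5809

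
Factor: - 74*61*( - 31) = 2^1*31^1*37^1*61^1 = 139934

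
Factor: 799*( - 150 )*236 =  - 28284600 = -2^3*3^1*5^2*17^1*47^1*59^1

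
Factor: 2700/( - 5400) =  - 1/2 = -  2^ ( - 1)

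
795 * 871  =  692445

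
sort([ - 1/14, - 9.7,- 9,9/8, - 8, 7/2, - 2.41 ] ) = [-9.7, - 9, - 8,  -  2.41,-1/14, 9/8,7/2] 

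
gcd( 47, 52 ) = 1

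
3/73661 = 3/73661= 0.00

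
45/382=45/382 = 0.12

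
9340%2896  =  652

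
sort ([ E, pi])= [E,  pi] 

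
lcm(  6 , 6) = 6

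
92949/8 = 11618 + 5/8= 11618.62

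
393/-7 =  - 393/7 = - 56.14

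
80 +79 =159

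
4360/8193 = 4360/8193 = 0.53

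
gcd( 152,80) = 8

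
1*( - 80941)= - 80941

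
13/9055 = 13/9055 = 0.00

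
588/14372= 147/3593 =0.04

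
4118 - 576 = 3542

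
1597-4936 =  - 3339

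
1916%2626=1916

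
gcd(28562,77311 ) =1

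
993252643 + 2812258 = 996064901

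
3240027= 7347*441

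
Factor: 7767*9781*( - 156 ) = -2^2*3^3*13^1*863^1*9781^1= - 11851168212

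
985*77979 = 76809315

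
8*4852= 38816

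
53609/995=53609/995 = 53.88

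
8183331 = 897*9123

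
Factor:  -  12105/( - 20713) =45/77= 3^2*5^1*7^( - 1 )*11^(-1 )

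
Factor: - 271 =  - 271^1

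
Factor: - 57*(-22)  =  1254 = 2^1*3^1 * 11^1 *19^1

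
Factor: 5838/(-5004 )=-2^(-1 ) * 3^( - 1)* 7^1 = - 7/6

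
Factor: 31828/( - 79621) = -2^2*73^1*109^1*79621^( - 1 )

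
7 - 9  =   - 2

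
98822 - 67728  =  31094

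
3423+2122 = 5545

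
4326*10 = 43260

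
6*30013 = 180078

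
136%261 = 136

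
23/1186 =23/1186 = 0.02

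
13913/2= 13913/2 = 6956.50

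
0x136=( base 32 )9m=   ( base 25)CA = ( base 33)9D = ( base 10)310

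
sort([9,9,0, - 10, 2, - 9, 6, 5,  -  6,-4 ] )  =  [ - 10,-9 , - 6,- 4, 0, 2, 5, 6,9,  9]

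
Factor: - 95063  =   - 95063^1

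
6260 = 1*6260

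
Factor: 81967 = 81967^1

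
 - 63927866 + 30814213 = - 33113653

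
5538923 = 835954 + 4702969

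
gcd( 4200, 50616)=24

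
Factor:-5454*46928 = - 255945312 = - 2^5 *3^3*7^1*101^1*419^1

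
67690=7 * 9670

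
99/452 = 99/452 =0.22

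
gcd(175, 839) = 1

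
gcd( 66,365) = 1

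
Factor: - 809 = -809^1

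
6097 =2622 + 3475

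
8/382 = 4/191  =  0.02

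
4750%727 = 388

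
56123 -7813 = 48310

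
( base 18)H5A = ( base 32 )5f8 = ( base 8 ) 12750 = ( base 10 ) 5608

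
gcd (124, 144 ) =4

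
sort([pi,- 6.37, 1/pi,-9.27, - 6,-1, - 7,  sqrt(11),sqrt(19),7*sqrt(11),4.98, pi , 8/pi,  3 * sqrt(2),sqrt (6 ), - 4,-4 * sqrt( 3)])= [-9.27 , - 7, - 4*sqrt( 3),  -  6.37, - 6,  -  4 , - 1,  1/pi,sqrt( 6 ), 8/pi,  pi,pi,sqrt( 11), 3*sqrt( 2), sqrt( 19 ), 4.98,  7* sqrt( 11)]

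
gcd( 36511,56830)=1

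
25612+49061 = 74673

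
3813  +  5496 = 9309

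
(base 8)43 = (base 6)55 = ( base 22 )1d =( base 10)35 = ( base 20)1F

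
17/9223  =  17/9223 = 0.00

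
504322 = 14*36023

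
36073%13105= 9863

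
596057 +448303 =1044360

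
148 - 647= - 499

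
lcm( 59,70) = 4130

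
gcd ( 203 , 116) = 29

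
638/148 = 4 + 23/74 = 4.31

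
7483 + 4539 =12022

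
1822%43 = 16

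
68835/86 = 68835/86 = 800.41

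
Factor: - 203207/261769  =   - 67^( - 1 )*3907^( - 1)*203207^1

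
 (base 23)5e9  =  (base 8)5640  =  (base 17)A51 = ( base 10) 2976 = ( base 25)4j1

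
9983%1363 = 442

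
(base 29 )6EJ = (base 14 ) 1DCB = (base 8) 12537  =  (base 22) B6F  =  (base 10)5471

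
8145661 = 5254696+2890965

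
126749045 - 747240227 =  - 620491182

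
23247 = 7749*3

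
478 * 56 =26768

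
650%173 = 131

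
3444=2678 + 766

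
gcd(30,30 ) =30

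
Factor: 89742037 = 7^1 *11^1*29^1*40189^1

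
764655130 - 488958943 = 275696187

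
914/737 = 1 + 177/737 = 1.24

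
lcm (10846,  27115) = 54230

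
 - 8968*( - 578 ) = 5183504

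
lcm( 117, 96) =3744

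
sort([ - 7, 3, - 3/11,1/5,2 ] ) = [ - 7, - 3/11, 1/5,2, 3] 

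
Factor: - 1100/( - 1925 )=4/7 = 2^2 * 7^( -1 ) 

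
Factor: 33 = 3^1*11^1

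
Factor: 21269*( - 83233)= - 1770282677=- 21269^1*83233^1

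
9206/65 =141+41/65  =  141.63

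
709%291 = 127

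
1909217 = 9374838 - 7465621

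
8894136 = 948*9382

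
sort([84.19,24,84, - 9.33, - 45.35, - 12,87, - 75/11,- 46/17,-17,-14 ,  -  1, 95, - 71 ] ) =[ - 71, - 45.35, - 17, - 14, - 12,- 9.33,-75/11,  -  46/17, - 1 , 24, 84,84.19,  87,95] 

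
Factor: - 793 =-13^1*61^1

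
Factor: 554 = 2^1*277^1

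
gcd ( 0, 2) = 2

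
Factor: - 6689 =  - 6689^1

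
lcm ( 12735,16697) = 751365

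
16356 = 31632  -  15276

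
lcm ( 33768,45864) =3072888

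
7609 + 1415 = 9024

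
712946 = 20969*34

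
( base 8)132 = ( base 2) 1011010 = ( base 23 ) 3l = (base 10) 90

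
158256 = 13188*12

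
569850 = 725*786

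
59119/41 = 1441 + 38/41  =  1441.93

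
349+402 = 751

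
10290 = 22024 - 11734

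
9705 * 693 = 6725565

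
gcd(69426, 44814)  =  42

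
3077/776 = 3077/776 =3.97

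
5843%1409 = 207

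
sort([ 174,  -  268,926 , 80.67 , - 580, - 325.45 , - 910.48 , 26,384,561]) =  [  -  910.48, - 580, - 325.45, - 268,26, 80.67,174,384 , 561, 926]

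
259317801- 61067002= 198250799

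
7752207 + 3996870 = 11749077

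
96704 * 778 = 75235712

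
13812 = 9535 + 4277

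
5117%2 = 1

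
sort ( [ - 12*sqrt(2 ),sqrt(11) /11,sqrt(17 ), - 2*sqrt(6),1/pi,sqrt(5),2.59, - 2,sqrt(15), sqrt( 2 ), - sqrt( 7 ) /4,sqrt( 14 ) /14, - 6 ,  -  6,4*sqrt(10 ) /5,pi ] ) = [-12 * sqrt(2 ),  -  6, - 6, -2*sqrt(6) , - 2, - sqrt(7)/4,  sqrt(14)/14,sqrt ( 11 )/11,1/pi,sqrt ( 2 ), sqrt(5 ) , 4*sqrt(10) /5,2.59,pi, sqrt ( 15), sqrt(17) ] 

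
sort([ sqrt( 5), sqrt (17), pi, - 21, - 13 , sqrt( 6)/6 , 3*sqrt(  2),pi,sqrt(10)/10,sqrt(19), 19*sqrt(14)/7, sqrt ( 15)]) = [  -  21, - 13,  sqrt(10)/10, sqrt( 6 )/6,  sqrt ( 5), pi,pi, sqrt (15),  sqrt( 17) , 3*sqrt ( 2),sqrt(19) , 19*sqrt(14)/7 ]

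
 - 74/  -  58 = 37/29 = 1.28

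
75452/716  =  105  +  68/179  =  105.38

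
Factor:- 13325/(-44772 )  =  2^ (-2)*3^ ( -1) * 5^2*7^(  -  1) = 25/84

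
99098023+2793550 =101891573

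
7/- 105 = -1 + 14/15 = -0.07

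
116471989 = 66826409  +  49645580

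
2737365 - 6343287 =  - 3605922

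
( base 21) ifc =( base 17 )1BA3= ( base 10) 8265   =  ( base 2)10000001001001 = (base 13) 39ba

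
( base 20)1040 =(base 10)8080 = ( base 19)1375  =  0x1f90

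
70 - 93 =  - 23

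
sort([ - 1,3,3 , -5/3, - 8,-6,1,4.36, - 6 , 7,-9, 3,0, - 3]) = [ - 9,  -  8, - 6, - 6, - 3 , - 5/3, -1,0, 1, 3, 3, 3,4.36,7 ] 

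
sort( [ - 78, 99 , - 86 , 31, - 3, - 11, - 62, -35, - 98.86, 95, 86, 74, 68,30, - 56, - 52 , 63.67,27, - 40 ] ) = [ - 98.86 , - 86, - 78, - 62 ,- 56, - 52,-40,-35, - 11,-3, 27,30,  31, 63.67,68, 74, 86,95, 99 ] 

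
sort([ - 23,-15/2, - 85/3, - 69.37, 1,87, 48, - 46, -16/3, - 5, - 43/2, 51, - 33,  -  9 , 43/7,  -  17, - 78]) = [ - 78, -69.37, - 46 , - 33, - 85/3,- 23,-43/2, - 17, -9, - 15/2, - 16/3, -5, 1, 43/7, 48, 51,87 ]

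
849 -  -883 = 1732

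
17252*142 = 2449784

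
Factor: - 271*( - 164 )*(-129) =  - 2^2*3^1*41^1*43^1*271^1 = -5733276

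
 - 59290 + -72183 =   -  131473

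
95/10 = 9 + 1/2  =  9.50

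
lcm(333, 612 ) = 22644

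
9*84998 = 764982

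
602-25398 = -24796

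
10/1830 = 1/183  =  0.01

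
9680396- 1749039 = 7931357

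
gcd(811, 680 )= 1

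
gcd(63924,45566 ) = 2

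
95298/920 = 47649/460 = 103.58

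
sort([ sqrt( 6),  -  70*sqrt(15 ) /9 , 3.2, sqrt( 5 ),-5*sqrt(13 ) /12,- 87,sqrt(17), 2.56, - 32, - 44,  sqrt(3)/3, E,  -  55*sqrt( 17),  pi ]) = [- 55 * sqrt(17), - 87,- 44, - 32 , - 70*sqrt(15 ) /9, - 5*sqrt(13) /12,sqrt( 3)/3,sqrt( 5) , sqrt(6 ),2.56 , E, pi, 3.2, sqrt( 17)]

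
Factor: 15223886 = 2^1*2207^1*3449^1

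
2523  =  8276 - 5753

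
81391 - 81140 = 251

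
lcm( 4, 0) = 0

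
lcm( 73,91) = 6643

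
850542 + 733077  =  1583619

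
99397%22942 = 7629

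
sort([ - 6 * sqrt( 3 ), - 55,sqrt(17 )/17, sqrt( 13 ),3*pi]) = [ - 55, - 6*sqrt(3), sqrt(17 )/17,sqrt( 13),3 * pi] 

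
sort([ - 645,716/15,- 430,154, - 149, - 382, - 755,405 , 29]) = [- 755,  -  645, - 430, - 382, - 149,29, 716/15,154,405]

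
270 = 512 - 242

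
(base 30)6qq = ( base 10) 6206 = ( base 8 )14076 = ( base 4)1200332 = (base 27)8dn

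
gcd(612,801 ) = 9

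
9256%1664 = 936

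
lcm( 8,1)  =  8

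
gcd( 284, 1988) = 284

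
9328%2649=1381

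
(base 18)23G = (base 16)2ce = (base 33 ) lp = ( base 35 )ki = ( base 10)718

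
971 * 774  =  751554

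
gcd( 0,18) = 18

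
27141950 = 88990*305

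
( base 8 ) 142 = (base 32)32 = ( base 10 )98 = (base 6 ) 242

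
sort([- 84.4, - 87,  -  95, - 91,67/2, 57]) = [  -  95, - 91, -87, - 84.4, 67/2,57] 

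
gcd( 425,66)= 1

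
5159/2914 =5159/2914=1.77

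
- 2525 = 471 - 2996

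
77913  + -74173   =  3740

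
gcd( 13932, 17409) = 3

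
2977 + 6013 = 8990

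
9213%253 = 105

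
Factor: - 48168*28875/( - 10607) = 2^3 * 3^4*5^3 *7^1*11^1* 223^1*10607^(-1)=1390851000/10607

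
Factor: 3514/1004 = 2^( - 1)*7^1=7/2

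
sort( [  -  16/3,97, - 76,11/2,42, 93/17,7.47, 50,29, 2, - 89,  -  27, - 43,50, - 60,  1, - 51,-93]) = [ - 93,  -  89, - 76, -60,-51, - 43, - 27, - 16/3, 1, 2, 93/17, 11/2,7.47, 29,42,50,50,97 ] 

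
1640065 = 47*34895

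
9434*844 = 7962296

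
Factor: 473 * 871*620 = 255429460  =  2^2*5^1*11^1*13^1*31^1*  43^1*67^1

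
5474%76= 2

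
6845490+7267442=14112932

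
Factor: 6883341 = 3^1*223^1*10289^1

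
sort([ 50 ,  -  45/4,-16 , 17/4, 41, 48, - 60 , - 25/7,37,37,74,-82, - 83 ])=[ - 83, - 82, - 60, - 16, - 45/4,- 25/7,17/4, 37,  37, 41,48,50,74]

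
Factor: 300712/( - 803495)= - 2^3 * 5^( - 1)*7^(  -  1)*11^( - 1 )*2087^( - 1)  *37589^1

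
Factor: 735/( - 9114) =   -  2^( - 1)*5^1*31^(-1 )  =  - 5/62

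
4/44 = 1/11 = 0.09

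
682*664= 452848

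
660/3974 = 330/1987 = 0.17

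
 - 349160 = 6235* ( - 56 ) 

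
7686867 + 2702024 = 10388891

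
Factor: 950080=2^6*5^1*2969^1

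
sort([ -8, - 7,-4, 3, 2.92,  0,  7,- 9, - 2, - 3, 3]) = [ - 9, - 8, - 7,-4, - 3,-2,0, 2.92,3,3, 7]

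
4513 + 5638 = 10151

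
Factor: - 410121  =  -3^2*45569^1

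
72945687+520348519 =593294206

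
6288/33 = 2096/11 = 190.55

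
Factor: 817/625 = 5^(-4)*19^1 * 43^1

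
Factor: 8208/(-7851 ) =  - 2^4 * 3^2*19^1*2617^(- 1) = -2736/2617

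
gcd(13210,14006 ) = 2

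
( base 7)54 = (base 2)100111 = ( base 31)18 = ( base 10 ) 39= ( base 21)1i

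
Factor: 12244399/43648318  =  2^( - 1)*7^(  -  2)*59^( - 1 )*1759^1*6961^1*7549^( - 1)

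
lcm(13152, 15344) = 92064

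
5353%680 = 593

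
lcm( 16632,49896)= 49896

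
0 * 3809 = 0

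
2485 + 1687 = 4172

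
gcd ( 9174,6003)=3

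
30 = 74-44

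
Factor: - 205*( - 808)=2^3*5^1*41^1*101^1  =  165640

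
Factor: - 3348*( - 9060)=2^4*3^4*5^1*31^1*151^1 = 30332880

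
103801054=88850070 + 14950984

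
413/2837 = 413/2837 = 0.15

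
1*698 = 698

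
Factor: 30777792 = 2^6*  3^1*31^1*5171^1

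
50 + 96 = 146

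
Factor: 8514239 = 8514239^1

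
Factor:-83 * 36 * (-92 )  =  2^4*3^2*23^1*83^1 = 274896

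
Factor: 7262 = 2^1 * 3631^1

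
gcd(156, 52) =52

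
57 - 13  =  44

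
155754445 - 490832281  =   - 335077836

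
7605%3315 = 975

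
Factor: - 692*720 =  - 498240 = -  2^6*3^2*5^1*173^1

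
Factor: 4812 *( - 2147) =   -  2^2*3^1*19^1 * 113^1*401^1 = - 10331364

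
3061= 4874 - 1813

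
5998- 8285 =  - 2287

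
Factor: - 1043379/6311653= -3^2*73^( - 1 )*86461^( - 1 )*115931^1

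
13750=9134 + 4616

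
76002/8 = 9500 + 1/4  =  9500.25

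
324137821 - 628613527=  -304475706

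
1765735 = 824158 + 941577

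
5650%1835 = 145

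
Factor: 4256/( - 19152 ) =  - 2/9 = - 2^1* 3^( - 2) 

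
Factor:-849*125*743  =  -78850875  =  - 3^1*5^3*283^1 * 743^1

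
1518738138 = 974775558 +543962580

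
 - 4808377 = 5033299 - 9841676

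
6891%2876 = 1139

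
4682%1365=587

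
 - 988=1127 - 2115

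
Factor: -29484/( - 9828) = 3 =3^1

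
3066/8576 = 1533/4288 = 0.36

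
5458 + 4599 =10057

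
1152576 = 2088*552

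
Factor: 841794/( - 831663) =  - 914/903 = -  2^1*3^( - 1) *7^( - 1) * 43^( - 1)*457^1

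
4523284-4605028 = -81744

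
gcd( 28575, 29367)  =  9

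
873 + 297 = 1170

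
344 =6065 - 5721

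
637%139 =81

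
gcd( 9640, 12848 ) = 8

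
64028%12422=1918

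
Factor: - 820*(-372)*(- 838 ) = -255623520 = -2^5* 3^1*5^1*31^1*41^1*419^1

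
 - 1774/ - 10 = 887/5 = 177.40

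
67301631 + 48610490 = 115912121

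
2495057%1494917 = 1000140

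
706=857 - 151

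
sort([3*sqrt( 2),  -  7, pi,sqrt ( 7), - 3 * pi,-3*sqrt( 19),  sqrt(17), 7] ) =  [-3*sqrt( 19),-3 * pi, - 7,  sqrt(7),pi,sqrt( 17),3*sqrt (2 ),  7 ]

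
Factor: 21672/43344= 1/2  =  2^(  -  1 ) 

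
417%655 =417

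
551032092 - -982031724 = 1533063816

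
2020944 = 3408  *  593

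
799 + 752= 1551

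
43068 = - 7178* ( - 6) 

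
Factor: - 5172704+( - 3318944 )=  - 8491648 = - 2^7*11^1*37^1*163^1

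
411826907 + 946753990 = 1358580897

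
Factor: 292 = 2^2*73^1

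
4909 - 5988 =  - 1079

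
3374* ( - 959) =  - 3235666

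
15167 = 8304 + 6863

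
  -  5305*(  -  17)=90185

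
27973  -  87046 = -59073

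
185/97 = 185/97  =  1.91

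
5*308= 1540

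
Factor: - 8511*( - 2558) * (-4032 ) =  - 2^7 * 3^3*7^1*1279^1*2837^1 = -87781228416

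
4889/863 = 5 + 574/863 = 5.67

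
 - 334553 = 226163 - 560716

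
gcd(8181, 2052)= 27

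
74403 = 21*3543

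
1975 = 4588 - 2613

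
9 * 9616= 86544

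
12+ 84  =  96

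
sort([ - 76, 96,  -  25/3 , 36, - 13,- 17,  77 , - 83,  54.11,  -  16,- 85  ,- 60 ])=[  -  85, -83,  -  76, - 60 , - 17, - 16, - 13,-25/3, 36,54.11,77,96 ]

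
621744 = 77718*8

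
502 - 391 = 111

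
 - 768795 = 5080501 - 5849296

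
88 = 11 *8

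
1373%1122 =251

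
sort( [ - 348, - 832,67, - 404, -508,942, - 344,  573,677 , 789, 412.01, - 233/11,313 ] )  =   [ - 832, - 508, - 404,-348 , - 344, - 233/11,  67, 313,412.01,573,677,789, 942 ] 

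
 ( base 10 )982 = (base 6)4314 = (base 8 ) 1726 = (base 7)2602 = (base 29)14P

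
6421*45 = 288945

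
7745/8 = 968 + 1/8=   968.12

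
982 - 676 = 306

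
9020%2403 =1811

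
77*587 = 45199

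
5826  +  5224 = 11050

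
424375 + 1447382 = 1871757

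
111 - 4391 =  - 4280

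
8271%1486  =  841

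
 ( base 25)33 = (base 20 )3i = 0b1001110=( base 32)2E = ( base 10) 78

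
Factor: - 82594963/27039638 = - 2^( - 1 )*11^2* 73^(-1)*167^(-1)*223^1*1109^(-1 )*3061^1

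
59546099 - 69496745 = - 9950646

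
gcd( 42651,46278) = 9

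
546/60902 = 273/30451=   0.01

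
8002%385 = 302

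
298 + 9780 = 10078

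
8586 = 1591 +6995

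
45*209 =9405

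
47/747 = 47/747 = 0.06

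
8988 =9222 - 234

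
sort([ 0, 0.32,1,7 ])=[ 0,0.32, 1,7 ] 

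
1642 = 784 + 858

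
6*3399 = 20394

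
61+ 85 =146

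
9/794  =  9/794 = 0.01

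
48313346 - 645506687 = -597193341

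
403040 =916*440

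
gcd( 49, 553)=7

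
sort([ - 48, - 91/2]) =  [ - 48, - 91/2]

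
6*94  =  564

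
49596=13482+36114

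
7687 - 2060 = 5627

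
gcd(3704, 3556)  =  4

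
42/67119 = 14/22373 = 0.00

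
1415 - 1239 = 176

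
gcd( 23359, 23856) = 497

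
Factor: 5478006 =2^1*3^1*419^1*2179^1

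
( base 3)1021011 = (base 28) 14q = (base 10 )922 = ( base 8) 1632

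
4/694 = 2/347 = 0.01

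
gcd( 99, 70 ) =1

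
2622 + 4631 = 7253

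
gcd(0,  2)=2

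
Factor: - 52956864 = -2^6*3^2*91939^1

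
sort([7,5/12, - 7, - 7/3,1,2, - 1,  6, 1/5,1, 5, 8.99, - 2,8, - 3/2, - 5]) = [ - 7,  -  5, - 7/3, - 2, - 3/2, - 1,1/5, 5/12 , 1 , 1,2,5,6 , 7,8,  8.99]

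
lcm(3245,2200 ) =129800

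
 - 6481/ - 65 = 6481/65 = 99.71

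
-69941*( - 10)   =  699410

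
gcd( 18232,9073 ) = 43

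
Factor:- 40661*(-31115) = 5^1 * 7^2*73^1* 127^1*557^1 = 1265167015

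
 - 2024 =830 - 2854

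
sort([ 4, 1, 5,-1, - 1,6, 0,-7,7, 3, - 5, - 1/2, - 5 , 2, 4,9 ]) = [  -  7,-5, - 5, - 1, - 1, - 1/2,  0,  1,2, 3, 4,4, 5 , 6, 7, 9 ] 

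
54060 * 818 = 44221080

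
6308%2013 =269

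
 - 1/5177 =- 1/5177=-0.00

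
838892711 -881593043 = -42700332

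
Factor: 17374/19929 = 2^1*3^ ( - 1)* 13^( - 1)* 17^1  =  34/39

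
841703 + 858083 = 1699786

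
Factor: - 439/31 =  - 31^ ( - 1)  *  439^1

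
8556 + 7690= 16246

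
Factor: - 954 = -2^1*3^2*53^1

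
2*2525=5050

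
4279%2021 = 237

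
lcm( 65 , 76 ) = 4940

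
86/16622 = 43/8311 = 0.01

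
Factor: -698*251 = -2^1*251^1*349^1 =-175198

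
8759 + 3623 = 12382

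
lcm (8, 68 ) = 136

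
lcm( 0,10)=0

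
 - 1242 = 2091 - 3333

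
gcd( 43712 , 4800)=64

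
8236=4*2059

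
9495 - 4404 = 5091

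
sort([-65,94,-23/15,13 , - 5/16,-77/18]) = [ - 65,  -  77/18, - 23/15, - 5/16, 13, 94]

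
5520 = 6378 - 858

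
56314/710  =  28157/355 = 79.32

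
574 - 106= 468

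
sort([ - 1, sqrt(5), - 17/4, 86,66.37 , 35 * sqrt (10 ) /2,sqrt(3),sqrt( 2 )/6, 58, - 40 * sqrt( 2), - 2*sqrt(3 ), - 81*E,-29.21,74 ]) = [-81*E, -40*sqrt( 2 ), - 29.21,-17/4,-2 * sqrt (3) , -1,sqrt(2) /6, sqrt (3 ),sqrt(5 ),35*sqrt ( 10) /2,58,  66.37,74,86 ] 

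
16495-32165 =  - 15670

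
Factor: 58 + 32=2^1 * 3^2* 5^1 = 90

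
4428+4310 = 8738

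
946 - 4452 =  - 3506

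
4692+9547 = 14239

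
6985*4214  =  29434790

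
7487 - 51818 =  - 44331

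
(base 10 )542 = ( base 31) HF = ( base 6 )2302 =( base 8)1036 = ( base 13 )329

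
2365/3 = 2365/3 = 788.33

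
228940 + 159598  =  388538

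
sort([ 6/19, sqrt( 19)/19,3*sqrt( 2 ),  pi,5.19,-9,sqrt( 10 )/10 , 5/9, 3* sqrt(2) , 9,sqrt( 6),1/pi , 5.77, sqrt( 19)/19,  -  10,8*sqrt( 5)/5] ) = [ - 10,-9, sqrt(19 ) /19, sqrt( 19) /19, 6/19 , sqrt( 10)/10,1/pi,5/9, sqrt(6 ), pi , 8 * sqrt( 5 )/5,3*sqrt( 2),  3*sqrt(2),  5.19,5.77,9 ] 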